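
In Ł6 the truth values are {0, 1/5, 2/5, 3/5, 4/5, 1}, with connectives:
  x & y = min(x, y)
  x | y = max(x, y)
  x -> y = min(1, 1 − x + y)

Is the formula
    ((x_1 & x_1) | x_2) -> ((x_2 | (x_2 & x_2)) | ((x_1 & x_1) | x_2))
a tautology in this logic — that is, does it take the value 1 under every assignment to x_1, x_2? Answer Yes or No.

At x_1 = 1/5, x_2 = 3/5, for instance:
x_1 & x_1 = 1/5 & 1/5 = 1/5
(x_1 & x_1) | x_2 = 1/5 | 3/5 = 3/5
x_2 & x_2 = 3/5 & 3/5 = 3/5
x_2 | (x_2 & x_2) = 3/5 | 3/5 = 3/5
(x_2 | (x_2 & x_2)) | ((x_1 & x_1) | x_2) = 3/5 | 3/5 = 3/5
((x_1 & x_1) | x_2) -> ((x_2 | (x_2 & x_2)) | ((x_1 & x_1) | x_2)) = 3/5 -> 3/5 = 1
and checking the remaining 35 assignments likewise gives ≥ 1 in every case.

Yes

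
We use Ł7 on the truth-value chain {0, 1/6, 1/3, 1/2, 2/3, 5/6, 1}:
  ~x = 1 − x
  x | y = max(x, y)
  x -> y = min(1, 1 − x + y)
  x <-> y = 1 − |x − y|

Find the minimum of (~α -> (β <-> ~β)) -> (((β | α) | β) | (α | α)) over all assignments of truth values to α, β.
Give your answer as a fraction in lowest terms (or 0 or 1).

Take α = 1/3, β = 1/3:
~α = ~1/3 = 2/3
~β = ~1/3 = 2/3
β <-> ~β = 1/3 <-> 2/3 = 2/3
~α -> (β <-> ~β) = 2/3 -> 2/3 = 1
β | α = 1/3 | 1/3 = 1/3
(β | α) | β = 1/3 | 1/3 = 1/3
α | α = 1/3 | 1/3 = 1/3
((β | α) | β) | (α | α) = 1/3 | 1/3 = 1/3
(~α -> (β <-> ~β)) -> (((β | α) | β) | (α | α)) = 1 -> 1/3 = 1/3
No assignment yields a value below 1/3, so this is the minimum.

1/3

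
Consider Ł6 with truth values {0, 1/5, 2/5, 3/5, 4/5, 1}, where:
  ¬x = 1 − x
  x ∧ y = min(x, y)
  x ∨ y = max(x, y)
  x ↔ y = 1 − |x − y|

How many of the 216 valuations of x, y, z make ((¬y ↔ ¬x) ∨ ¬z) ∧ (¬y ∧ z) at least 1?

1

value 1: 1 assignment (counts)
value 4/5: 9 assignments
value 3/5: 26 assignments
value 2/5: 54 assignments
value 1/5: 59 assignments
value 0: 67 assignments
So 1 of the 216 assignments meets the threshold.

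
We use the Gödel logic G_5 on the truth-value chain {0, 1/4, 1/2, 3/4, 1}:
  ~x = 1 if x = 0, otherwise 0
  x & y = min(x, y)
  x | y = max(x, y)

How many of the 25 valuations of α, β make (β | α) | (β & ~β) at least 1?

9

value 1: 9 assignments (counts)
value 3/4: 7 assignments
value 1/2: 5 assignments
value 1/4: 3 assignments
value 0: 1 assignment
So 9 of the 25 assignments meet the threshold.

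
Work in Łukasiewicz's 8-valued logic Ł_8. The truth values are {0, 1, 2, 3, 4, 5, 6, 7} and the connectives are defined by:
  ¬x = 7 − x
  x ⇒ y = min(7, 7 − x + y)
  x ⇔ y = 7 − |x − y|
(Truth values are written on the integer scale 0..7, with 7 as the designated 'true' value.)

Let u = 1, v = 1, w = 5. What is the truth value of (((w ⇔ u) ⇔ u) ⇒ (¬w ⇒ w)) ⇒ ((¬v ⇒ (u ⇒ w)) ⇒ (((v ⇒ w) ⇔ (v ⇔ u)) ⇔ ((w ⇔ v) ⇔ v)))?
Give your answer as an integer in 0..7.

5

w ⇔ u = 5 ⇔ 1 = 3
(w ⇔ u) ⇔ u = 3 ⇔ 1 = 5
¬w = ¬5 = 2
¬w ⇒ w = 2 ⇒ 5 = 7
((w ⇔ u) ⇔ u) ⇒ (¬w ⇒ w) = 5 ⇒ 7 = 7
¬v = ¬1 = 6
u ⇒ w = 1 ⇒ 5 = 7
¬v ⇒ (u ⇒ w) = 6 ⇒ 7 = 7
v ⇒ w = 1 ⇒ 5 = 7
v ⇔ u = 1 ⇔ 1 = 7
(v ⇒ w) ⇔ (v ⇔ u) = 7 ⇔ 7 = 7
w ⇔ v = 5 ⇔ 1 = 3
(w ⇔ v) ⇔ v = 3 ⇔ 1 = 5
((v ⇒ w) ⇔ (v ⇔ u)) ⇔ ((w ⇔ v) ⇔ v) = 7 ⇔ 5 = 5
(¬v ⇒ (u ⇒ w)) ⇒ (((v ⇒ w) ⇔ (v ⇔ u)) ⇔ ((w ⇔ v) ⇔ v)) = 7 ⇒ 5 = 5
(((w ⇔ u) ⇔ u) ⇒ (¬w ⇒ w)) ⇒ ((¬v ⇒ (u ⇒ w)) ⇒ (((v ⇒ w) ⇔ (v ⇔ u)) ⇔ ((w ⇔ v) ⇔ v))) = 7 ⇒ 5 = 5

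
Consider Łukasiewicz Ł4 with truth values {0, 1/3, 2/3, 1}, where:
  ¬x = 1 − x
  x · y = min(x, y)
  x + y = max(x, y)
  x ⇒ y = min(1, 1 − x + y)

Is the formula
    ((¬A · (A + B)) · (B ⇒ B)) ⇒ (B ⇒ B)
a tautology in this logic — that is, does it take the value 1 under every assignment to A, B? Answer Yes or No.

A = 0, B = 0 ↦ 1
A = 0, B = 1/3 ↦ 1
A = 0, B = 2/3 ↦ 1
A = 0, B = 1 ↦ 1
A = 1/3, B = 0 ↦ 1
A = 1/3, B = 1/3 ↦ 1
A = 1/3, B = 2/3 ↦ 1
A = 1/3, B = 1 ↦ 1
A = 2/3, B = 0 ↦ 1
A = 2/3, B = 1/3 ↦ 1
A = 2/3, B = 2/3 ↦ 1
A = 2/3, B = 1 ↦ 1
A = 1, B = 0 ↦ 1
A = 1, B = 1/3 ↦ 1
A = 1, B = 2/3 ↦ 1
A = 1, B = 1 ↦ 1
Every assignment gives a value ≥ 1.

Yes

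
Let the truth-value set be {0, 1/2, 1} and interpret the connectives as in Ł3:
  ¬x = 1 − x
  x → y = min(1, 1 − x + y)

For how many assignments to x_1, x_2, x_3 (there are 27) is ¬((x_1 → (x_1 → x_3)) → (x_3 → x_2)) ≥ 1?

value 1: 3 assignments (counts)
value 1/2: 5 assignments
value 0: 19 assignments
So 3 of the 27 assignments meet the threshold.

3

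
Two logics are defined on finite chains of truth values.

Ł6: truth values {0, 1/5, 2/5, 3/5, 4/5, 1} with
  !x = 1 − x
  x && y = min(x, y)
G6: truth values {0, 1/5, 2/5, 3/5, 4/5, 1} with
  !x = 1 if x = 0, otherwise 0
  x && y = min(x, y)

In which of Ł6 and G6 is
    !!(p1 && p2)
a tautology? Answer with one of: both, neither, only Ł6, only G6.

In Ł6: at p1 = 0, p2 = 0 the value is 0 — not a tautology.
In G6: at p1 = 0, p2 = 0 the value is 0 — not a tautology.

neither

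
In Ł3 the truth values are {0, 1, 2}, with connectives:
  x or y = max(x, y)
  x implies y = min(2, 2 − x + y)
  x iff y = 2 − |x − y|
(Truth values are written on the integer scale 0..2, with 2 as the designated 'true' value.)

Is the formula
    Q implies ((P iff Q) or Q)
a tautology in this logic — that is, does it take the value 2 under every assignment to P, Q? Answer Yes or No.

P = 0, Q = 0 ↦ 2
P = 0, Q = 1 ↦ 2
P = 0, Q = 2 ↦ 2
P = 1, Q = 0 ↦ 2
P = 1, Q = 1 ↦ 2
P = 1, Q = 2 ↦ 2
P = 2, Q = 0 ↦ 2
P = 2, Q = 1 ↦ 2
P = 2, Q = 2 ↦ 2
Every assignment gives a value ≥ 2.

Yes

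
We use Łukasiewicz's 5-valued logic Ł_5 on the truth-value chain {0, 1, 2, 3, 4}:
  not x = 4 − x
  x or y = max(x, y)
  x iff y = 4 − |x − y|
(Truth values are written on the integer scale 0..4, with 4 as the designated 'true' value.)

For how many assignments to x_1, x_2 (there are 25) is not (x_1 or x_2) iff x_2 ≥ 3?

9

value 4: 5 assignments (counts)
value 3: 4 assignments (counts)
value 2: 8 assignments
value 1: 2 assignments
value 0: 6 assignments
So 9 of the 25 assignments meet the threshold.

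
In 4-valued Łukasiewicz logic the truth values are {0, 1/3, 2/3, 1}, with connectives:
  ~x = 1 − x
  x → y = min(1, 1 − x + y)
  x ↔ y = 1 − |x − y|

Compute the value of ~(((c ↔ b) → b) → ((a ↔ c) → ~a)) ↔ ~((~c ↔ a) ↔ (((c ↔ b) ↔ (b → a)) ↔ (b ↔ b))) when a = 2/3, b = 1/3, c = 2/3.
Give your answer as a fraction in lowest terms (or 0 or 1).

2/3

c ↔ b = 2/3 ↔ 1/3 = 2/3
(c ↔ b) → b = 2/3 → 1/3 = 2/3
a ↔ c = 2/3 ↔ 2/3 = 1
~a = ~2/3 = 1/3
(a ↔ c) → ~a = 1 → 1/3 = 1/3
((c ↔ b) → b) → ((a ↔ c) → ~a) = 2/3 → 1/3 = 2/3
~(((c ↔ b) → b) → ((a ↔ c) → ~a)) = ~2/3 = 1/3
~c = ~2/3 = 1/3
~c ↔ a = 1/3 ↔ 2/3 = 2/3
c ↔ b = 2/3 ↔ 1/3 = 2/3
b → a = 1/3 → 2/3 = 1
(c ↔ b) ↔ (b → a) = 2/3 ↔ 1 = 2/3
b ↔ b = 1/3 ↔ 1/3 = 1
((c ↔ b) ↔ (b → a)) ↔ (b ↔ b) = 2/3 ↔ 1 = 2/3
(~c ↔ a) ↔ (((c ↔ b) ↔ (b → a)) ↔ (b ↔ b)) = 2/3 ↔ 2/3 = 1
~((~c ↔ a) ↔ (((c ↔ b) ↔ (b → a)) ↔ (b ↔ b))) = ~1 = 0
~(((c ↔ b) → b) → ((a ↔ c) → ~a)) ↔ ~((~c ↔ a) ↔ (((c ↔ b) ↔ (b → a)) ↔ (b ↔ b))) = 1/3 ↔ 0 = 2/3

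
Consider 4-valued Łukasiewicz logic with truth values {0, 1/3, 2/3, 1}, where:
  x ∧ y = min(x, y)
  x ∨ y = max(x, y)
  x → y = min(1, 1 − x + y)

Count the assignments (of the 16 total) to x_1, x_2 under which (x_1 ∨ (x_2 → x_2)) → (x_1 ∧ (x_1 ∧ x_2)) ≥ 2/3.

4

x_1 = 0, x_2 = 0 ↦ 0  <
x_1 = 0, x_2 = 1/3 ↦ 0  <
x_1 = 0, x_2 = 2/3 ↦ 0  <
x_1 = 0, x_2 = 1 ↦ 0  <
x_1 = 1/3, x_2 = 0 ↦ 0  <
x_1 = 1/3, x_2 = 1/3 ↦ 1/3  <
x_1 = 1/3, x_2 = 2/3 ↦ 1/3  <
x_1 = 1/3, x_2 = 1 ↦ 1/3  <
x_1 = 2/3, x_2 = 0 ↦ 0  <
x_1 = 2/3, x_2 = 1/3 ↦ 1/3  <
x_1 = 2/3, x_2 = 2/3 ↦ 2/3  ≥
x_1 = 2/3, x_2 = 1 ↦ 2/3  ≥
x_1 = 1, x_2 = 0 ↦ 0  <
x_1 = 1, x_2 = 1/3 ↦ 1/3  <
x_1 = 1, x_2 = 2/3 ↦ 2/3  ≥
x_1 = 1, x_2 = 1 ↦ 1  ≥
So 4 of the 16 assignments meet the threshold.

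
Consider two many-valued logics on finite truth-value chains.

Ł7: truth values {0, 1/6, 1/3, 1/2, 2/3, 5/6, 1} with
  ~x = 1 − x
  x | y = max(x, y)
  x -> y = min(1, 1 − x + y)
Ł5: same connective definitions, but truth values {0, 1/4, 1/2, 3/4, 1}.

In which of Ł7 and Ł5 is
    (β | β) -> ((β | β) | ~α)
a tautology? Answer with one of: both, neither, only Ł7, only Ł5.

In Ł7: every assignment gives 1 — tautology.
In Ł5: every assignment gives 1 — tautology.

both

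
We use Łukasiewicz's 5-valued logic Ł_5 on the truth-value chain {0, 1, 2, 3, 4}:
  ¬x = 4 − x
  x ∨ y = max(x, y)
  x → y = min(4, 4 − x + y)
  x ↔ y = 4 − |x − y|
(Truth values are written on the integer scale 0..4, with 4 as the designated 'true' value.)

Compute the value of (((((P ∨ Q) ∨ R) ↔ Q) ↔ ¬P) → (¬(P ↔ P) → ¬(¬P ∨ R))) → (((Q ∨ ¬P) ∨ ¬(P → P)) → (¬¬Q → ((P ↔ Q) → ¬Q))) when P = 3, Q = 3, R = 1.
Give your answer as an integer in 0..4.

P ∨ Q = 3 ∨ 3 = 3
(P ∨ Q) ∨ R = 3 ∨ 1 = 3
((P ∨ Q) ∨ R) ↔ Q = 3 ↔ 3 = 4
¬P = ¬3 = 1
(((P ∨ Q) ∨ R) ↔ Q) ↔ ¬P = 4 ↔ 1 = 1
P ↔ P = 3 ↔ 3 = 4
¬(P ↔ P) = ¬4 = 0
¬P = ¬3 = 1
¬P ∨ R = 1 ∨ 1 = 1
¬(¬P ∨ R) = ¬1 = 3
¬(P ↔ P) → ¬(¬P ∨ R) = 0 → 3 = 4
((((P ∨ Q) ∨ R) ↔ Q) ↔ ¬P) → (¬(P ↔ P) → ¬(¬P ∨ R)) = 1 → 4 = 4
¬P = ¬3 = 1
Q ∨ ¬P = 3 ∨ 1 = 3
P → P = 3 → 3 = 4
¬(P → P) = ¬4 = 0
(Q ∨ ¬P) ∨ ¬(P → P) = 3 ∨ 0 = 3
¬Q = ¬3 = 1
¬¬Q = ¬1 = 3
P ↔ Q = 3 ↔ 3 = 4
¬Q = ¬3 = 1
(P ↔ Q) → ¬Q = 4 → 1 = 1
¬¬Q → ((P ↔ Q) → ¬Q) = 3 → 1 = 2
((Q ∨ ¬P) ∨ ¬(P → P)) → (¬¬Q → ((P ↔ Q) → ¬Q)) = 3 → 2 = 3
(((((P ∨ Q) ∨ R) ↔ Q) ↔ ¬P) → (¬(P ↔ P) → ¬(¬P ∨ R))) → (((Q ∨ ¬P) ∨ ¬(P → P)) → (¬¬Q → ((P ↔ Q) → ¬Q))) = 4 → 3 = 3

3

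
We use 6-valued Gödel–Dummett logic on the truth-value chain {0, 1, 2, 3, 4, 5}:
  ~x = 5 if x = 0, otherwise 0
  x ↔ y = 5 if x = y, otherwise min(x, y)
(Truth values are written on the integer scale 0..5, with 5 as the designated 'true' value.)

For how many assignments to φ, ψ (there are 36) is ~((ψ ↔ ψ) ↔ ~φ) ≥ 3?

value 5: 30 assignments (counts)
value 0: 6 assignments
So 30 of the 36 assignments meet the threshold.

30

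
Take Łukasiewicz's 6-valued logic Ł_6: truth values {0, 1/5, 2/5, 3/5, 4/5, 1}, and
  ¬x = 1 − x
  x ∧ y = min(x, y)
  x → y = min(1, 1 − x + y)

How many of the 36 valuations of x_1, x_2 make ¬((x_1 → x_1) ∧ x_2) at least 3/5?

18

value 1: 6 assignments (counts)
value 4/5: 6 assignments (counts)
value 3/5: 6 assignments (counts)
value 2/5: 6 assignments
value 1/5: 6 assignments
value 0: 6 assignments
So 18 of the 36 assignments meet the threshold.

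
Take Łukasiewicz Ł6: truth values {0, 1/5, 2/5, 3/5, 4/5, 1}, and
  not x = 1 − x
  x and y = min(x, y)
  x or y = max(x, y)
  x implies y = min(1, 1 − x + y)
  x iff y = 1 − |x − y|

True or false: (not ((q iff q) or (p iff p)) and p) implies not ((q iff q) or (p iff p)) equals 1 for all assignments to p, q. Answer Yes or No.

Yes

At p = 0, q = 3/5, for instance:
q iff q = 3/5 iff 3/5 = 1
p iff p = 0 iff 0 = 1
(q iff q) or (p iff p) = 1 or 1 = 1
not ((q iff q) or (p iff p)) = not 1 = 0
not ((q iff q) or (p iff p)) and p = 0 and 0 = 0
(not ((q iff q) or (p iff p)) and p) implies not ((q iff q) or (p iff p)) = 0 implies 0 = 1
and checking the remaining 35 assignments likewise gives ≥ 1 in every case.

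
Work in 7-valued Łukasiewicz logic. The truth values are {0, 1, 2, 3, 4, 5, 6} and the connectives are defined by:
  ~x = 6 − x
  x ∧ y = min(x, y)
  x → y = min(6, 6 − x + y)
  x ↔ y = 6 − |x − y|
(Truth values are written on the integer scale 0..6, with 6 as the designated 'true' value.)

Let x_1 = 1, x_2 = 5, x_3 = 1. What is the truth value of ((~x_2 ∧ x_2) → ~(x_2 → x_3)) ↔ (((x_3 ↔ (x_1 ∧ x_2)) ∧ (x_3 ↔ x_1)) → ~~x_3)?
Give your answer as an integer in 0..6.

1

~x_2 = ~5 = 1
~x_2 ∧ x_2 = 1 ∧ 5 = 1
x_2 → x_3 = 5 → 1 = 2
~(x_2 → x_3) = ~2 = 4
(~x_2 ∧ x_2) → ~(x_2 → x_3) = 1 → 4 = 6
x_1 ∧ x_2 = 1 ∧ 5 = 1
x_3 ↔ (x_1 ∧ x_2) = 1 ↔ 1 = 6
x_3 ↔ x_1 = 1 ↔ 1 = 6
(x_3 ↔ (x_1 ∧ x_2)) ∧ (x_3 ↔ x_1) = 6 ∧ 6 = 6
~x_3 = ~1 = 5
~~x_3 = ~5 = 1
((x_3 ↔ (x_1 ∧ x_2)) ∧ (x_3 ↔ x_1)) → ~~x_3 = 6 → 1 = 1
((~x_2 ∧ x_2) → ~(x_2 → x_3)) ↔ (((x_3 ↔ (x_1 ∧ x_2)) ∧ (x_3 ↔ x_1)) → ~~x_3) = 6 ↔ 1 = 1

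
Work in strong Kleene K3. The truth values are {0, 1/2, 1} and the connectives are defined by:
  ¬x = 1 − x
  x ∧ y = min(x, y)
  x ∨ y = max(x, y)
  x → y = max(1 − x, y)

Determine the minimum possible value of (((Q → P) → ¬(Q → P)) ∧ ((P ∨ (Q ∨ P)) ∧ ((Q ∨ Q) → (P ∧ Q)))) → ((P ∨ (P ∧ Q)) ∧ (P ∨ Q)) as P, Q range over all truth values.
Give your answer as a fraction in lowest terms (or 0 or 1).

1/2

Take P = 0, Q = 1/2:
Q → P = 1/2 → 0 = 1/2
Q → P = 1/2 → 0 = 1/2
¬(Q → P) = ¬1/2 = 1/2
(Q → P) → ¬(Q → P) = 1/2 → 1/2 = 1/2
Q ∨ P = 1/2 ∨ 0 = 1/2
P ∨ (Q ∨ P) = 0 ∨ 1/2 = 1/2
Q ∨ Q = 1/2 ∨ 1/2 = 1/2
P ∧ Q = 0 ∧ 1/2 = 0
(Q ∨ Q) → (P ∧ Q) = 1/2 → 0 = 1/2
(P ∨ (Q ∨ P)) ∧ ((Q ∨ Q) → (P ∧ Q)) = 1/2 ∧ 1/2 = 1/2
((Q → P) → ¬(Q → P)) ∧ ((P ∨ (Q ∨ P)) ∧ ((Q ∨ Q) → (P ∧ Q))) = 1/2 ∧ 1/2 = 1/2
P ∧ Q = 0 ∧ 1/2 = 0
P ∨ (P ∧ Q) = 0 ∨ 0 = 0
P ∨ Q = 0 ∨ 1/2 = 1/2
(P ∨ (P ∧ Q)) ∧ (P ∨ Q) = 0 ∧ 1/2 = 0
(((Q → P) → ¬(Q → P)) ∧ ((P ∨ (Q ∨ P)) ∧ ((Q ∨ Q) → (P ∧ Q)))) → ((P ∨ (P ∧ Q)) ∧ (P ∨ Q)) = 1/2 → 0 = 1/2
No assignment yields a value below 1/2, so this is the minimum.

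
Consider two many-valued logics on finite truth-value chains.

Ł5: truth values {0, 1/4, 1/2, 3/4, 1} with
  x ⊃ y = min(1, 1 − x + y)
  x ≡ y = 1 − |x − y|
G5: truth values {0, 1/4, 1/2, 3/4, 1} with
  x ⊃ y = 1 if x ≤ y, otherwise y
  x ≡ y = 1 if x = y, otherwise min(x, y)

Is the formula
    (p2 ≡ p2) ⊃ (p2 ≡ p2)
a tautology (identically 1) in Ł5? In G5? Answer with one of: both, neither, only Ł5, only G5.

In Ł5: every assignment gives 1 — tautology.
In G5: every assignment gives 1 — tautology.

both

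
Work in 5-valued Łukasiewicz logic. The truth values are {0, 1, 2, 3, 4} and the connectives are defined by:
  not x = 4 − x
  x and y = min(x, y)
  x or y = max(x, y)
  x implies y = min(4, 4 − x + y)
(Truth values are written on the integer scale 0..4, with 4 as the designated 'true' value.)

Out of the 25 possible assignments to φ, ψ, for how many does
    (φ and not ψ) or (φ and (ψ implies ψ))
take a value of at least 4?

5

value 4: 5 assignments (counts)
value 3: 5 assignments
value 2: 5 assignments
value 1: 5 assignments
value 0: 5 assignments
So 5 of the 25 assignments meet the threshold.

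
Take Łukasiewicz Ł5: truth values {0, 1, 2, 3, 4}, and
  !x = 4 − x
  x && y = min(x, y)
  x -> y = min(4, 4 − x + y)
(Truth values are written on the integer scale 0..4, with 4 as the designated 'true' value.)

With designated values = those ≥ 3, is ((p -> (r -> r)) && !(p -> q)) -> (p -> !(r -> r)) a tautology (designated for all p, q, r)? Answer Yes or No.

Counterexample: take p = 3, q = 0, r = 0.
r -> r = 0 -> 0 = 4
p -> (r -> r) = 3 -> 4 = 4
p -> q = 3 -> 0 = 1
!(p -> q) = !1 = 3
(p -> (r -> r)) && !(p -> q) = 4 && 3 = 3
r -> r = 0 -> 0 = 4
!(r -> r) = !4 = 0
p -> !(r -> r) = 3 -> 0 = 1
((p -> (r -> r)) && !(p -> q)) -> (p -> !(r -> r)) = 3 -> 1 = 2
This gives 2, which is below 3.

No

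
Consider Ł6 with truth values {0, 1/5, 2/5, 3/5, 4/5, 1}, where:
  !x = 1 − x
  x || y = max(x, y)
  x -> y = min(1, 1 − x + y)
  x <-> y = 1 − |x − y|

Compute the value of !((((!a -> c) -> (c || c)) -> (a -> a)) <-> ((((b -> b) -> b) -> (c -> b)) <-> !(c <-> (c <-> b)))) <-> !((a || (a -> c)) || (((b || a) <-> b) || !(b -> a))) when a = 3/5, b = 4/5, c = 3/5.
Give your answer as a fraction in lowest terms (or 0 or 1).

!a = !3/5 = 2/5
!a -> c = 2/5 -> 3/5 = 1
c || c = 3/5 || 3/5 = 3/5
(!a -> c) -> (c || c) = 1 -> 3/5 = 3/5
a -> a = 3/5 -> 3/5 = 1
((!a -> c) -> (c || c)) -> (a -> a) = 3/5 -> 1 = 1
b -> b = 4/5 -> 4/5 = 1
(b -> b) -> b = 1 -> 4/5 = 4/5
c -> b = 3/5 -> 4/5 = 1
((b -> b) -> b) -> (c -> b) = 4/5 -> 1 = 1
c <-> b = 3/5 <-> 4/5 = 4/5
c <-> (c <-> b) = 3/5 <-> 4/5 = 4/5
!(c <-> (c <-> b)) = !4/5 = 1/5
(((b -> b) -> b) -> (c -> b)) <-> !(c <-> (c <-> b)) = 1 <-> 1/5 = 1/5
(((!a -> c) -> (c || c)) -> (a -> a)) <-> ((((b -> b) -> b) -> (c -> b)) <-> !(c <-> (c <-> b))) = 1 <-> 1/5 = 1/5
!((((!a -> c) -> (c || c)) -> (a -> a)) <-> ((((b -> b) -> b) -> (c -> b)) <-> !(c <-> (c <-> b)))) = !1/5 = 4/5
a -> c = 3/5 -> 3/5 = 1
a || (a -> c) = 3/5 || 1 = 1
b || a = 4/5 || 3/5 = 4/5
(b || a) <-> b = 4/5 <-> 4/5 = 1
b -> a = 4/5 -> 3/5 = 4/5
!(b -> a) = !4/5 = 1/5
((b || a) <-> b) || !(b -> a) = 1 || 1/5 = 1
(a || (a -> c)) || (((b || a) <-> b) || !(b -> a)) = 1 || 1 = 1
!((a || (a -> c)) || (((b || a) <-> b) || !(b -> a))) = !1 = 0
!((((!a -> c) -> (c || c)) -> (a -> a)) <-> ((((b -> b) -> b) -> (c -> b)) <-> !(c <-> (c <-> b)))) <-> !((a || (a -> c)) || (((b || a) <-> b) || !(b -> a))) = 4/5 <-> 0 = 1/5

1/5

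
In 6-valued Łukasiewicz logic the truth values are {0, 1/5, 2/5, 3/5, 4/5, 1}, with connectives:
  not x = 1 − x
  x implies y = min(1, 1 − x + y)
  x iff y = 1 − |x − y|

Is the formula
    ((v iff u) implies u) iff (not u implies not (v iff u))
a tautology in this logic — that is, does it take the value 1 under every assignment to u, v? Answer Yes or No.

At u = 3/5, v = 2/5, for instance:
v iff u = 2/5 iff 3/5 = 4/5
(v iff u) implies u = 4/5 implies 3/5 = 4/5
not u = not 3/5 = 2/5
not (v iff u) = not 4/5 = 1/5
not u implies not (v iff u) = 2/5 implies 1/5 = 4/5
((v iff u) implies u) iff (not u implies not (v iff u)) = 4/5 iff 4/5 = 1
and checking the remaining 35 assignments likewise gives ≥ 1 in every case.

Yes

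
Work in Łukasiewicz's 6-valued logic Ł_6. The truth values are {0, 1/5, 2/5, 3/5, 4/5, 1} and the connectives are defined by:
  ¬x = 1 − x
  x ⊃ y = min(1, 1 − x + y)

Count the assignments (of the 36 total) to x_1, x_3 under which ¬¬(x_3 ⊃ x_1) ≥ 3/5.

30

value 1: 21 assignments (counts)
value 4/5: 5 assignments (counts)
value 3/5: 4 assignments (counts)
value 2/5: 3 assignments
value 1/5: 2 assignments
value 0: 1 assignment
So 30 of the 36 assignments meet the threshold.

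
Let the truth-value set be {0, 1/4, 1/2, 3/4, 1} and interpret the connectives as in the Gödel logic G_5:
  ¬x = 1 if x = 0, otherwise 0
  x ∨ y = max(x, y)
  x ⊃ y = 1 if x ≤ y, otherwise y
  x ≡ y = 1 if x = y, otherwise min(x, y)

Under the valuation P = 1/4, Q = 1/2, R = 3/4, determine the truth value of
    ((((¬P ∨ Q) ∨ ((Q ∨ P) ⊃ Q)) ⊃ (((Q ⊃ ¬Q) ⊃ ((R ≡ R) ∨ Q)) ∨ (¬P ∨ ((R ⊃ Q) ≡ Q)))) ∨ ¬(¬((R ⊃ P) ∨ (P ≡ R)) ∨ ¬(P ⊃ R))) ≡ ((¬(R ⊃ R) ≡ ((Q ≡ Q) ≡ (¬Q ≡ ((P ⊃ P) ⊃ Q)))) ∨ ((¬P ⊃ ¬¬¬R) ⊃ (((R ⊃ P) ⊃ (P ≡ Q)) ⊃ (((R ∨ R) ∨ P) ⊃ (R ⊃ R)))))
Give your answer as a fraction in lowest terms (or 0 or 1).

¬P = ¬1/4 = 0
¬P ∨ Q = 0 ∨ 1/2 = 1/2
Q ∨ P = 1/2 ∨ 1/4 = 1/2
(Q ∨ P) ⊃ Q = 1/2 ⊃ 1/2 = 1
(¬P ∨ Q) ∨ ((Q ∨ P) ⊃ Q) = 1/2 ∨ 1 = 1
¬Q = ¬1/2 = 0
Q ⊃ ¬Q = 1/2 ⊃ 0 = 0
R ≡ R = 3/4 ≡ 3/4 = 1
(R ≡ R) ∨ Q = 1 ∨ 1/2 = 1
(Q ⊃ ¬Q) ⊃ ((R ≡ R) ∨ Q) = 0 ⊃ 1 = 1
¬P = ¬1/4 = 0
R ⊃ Q = 3/4 ⊃ 1/2 = 1/2
(R ⊃ Q) ≡ Q = 1/2 ≡ 1/2 = 1
¬P ∨ ((R ⊃ Q) ≡ Q) = 0 ∨ 1 = 1
((Q ⊃ ¬Q) ⊃ ((R ≡ R) ∨ Q)) ∨ (¬P ∨ ((R ⊃ Q) ≡ Q)) = 1 ∨ 1 = 1
((¬P ∨ Q) ∨ ((Q ∨ P) ⊃ Q)) ⊃ (((Q ⊃ ¬Q) ⊃ ((R ≡ R) ∨ Q)) ∨ (¬P ∨ ((R ⊃ Q) ≡ Q))) = 1 ⊃ 1 = 1
R ⊃ P = 3/4 ⊃ 1/4 = 1/4
P ≡ R = 1/4 ≡ 3/4 = 1/4
(R ⊃ P) ∨ (P ≡ R) = 1/4 ∨ 1/4 = 1/4
¬((R ⊃ P) ∨ (P ≡ R)) = ¬1/4 = 0
P ⊃ R = 1/4 ⊃ 3/4 = 1
¬(P ⊃ R) = ¬1 = 0
¬((R ⊃ P) ∨ (P ≡ R)) ∨ ¬(P ⊃ R) = 0 ∨ 0 = 0
¬(¬((R ⊃ P) ∨ (P ≡ R)) ∨ ¬(P ⊃ R)) = ¬0 = 1
(((¬P ∨ Q) ∨ ((Q ∨ P) ⊃ Q)) ⊃ (((Q ⊃ ¬Q) ⊃ ((R ≡ R) ∨ Q)) ∨ (¬P ∨ ((R ⊃ Q) ≡ Q)))) ∨ ¬(¬((R ⊃ P) ∨ (P ≡ R)) ∨ ¬(P ⊃ R)) = 1 ∨ 1 = 1
R ⊃ R = 3/4 ⊃ 3/4 = 1
¬(R ⊃ R) = ¬1 = 0
Q ≡ Q = 1/2 ≡ 1/2 = 1
¬Q = ¬1/2 = 0
P ⊃ P = 1/4 ⊃ 1/4 = 1
(P ⊃ P) ⊃ Q = 1 ⊃ 1/2 = 1/2
¬Q ≡ ((P ⊃ P) ⊃ Q) = 0 ≡ 1/2 = 0
(Q ≡ Q) ≡ (¬Q ≡ ((P ⊃ P) ⊃ Q)) = 1 ≡ 0 = 0
¬(R ⊃ R) ≡ ((Q ≡ Q) ≡ (¬Q ≡ ((P ⊃ P) ⊃ Q))) = 0 ≡ 0 = 1
¬P = ¬1/4 = 0
¬R = ¬3/4 = 0
¬¬R = ¬0 = 1
¬¬¬R = ¬1 = 0
¬P ⊃ ¬¬¬R = 0 ⊃ 0 = 1
R ⊃ P = 3/4 ⊃ 1/4 = 1/4
P ≡ Q = 1/4 ≡ 1/2 = 1/4
(R ⊃ P) ⊃ (P ≡ Q) = 1/4 ⊃ 1/4 = 1
R ∨ R = 3/4 ∨ 3/4 = 3/4
(R ∨ R) ∨ P = 3/4 ∨ 1/4 = 3/4
R ⊃ R = 3/4 ⊃ 3/4 = 1
((R ∨ R) ∨ P) ⊃ (R ⊃ R) = 3/4 ⊃ 1 = 1
((R ⊃ P) ⊃ (P ≡ Q)) ⊃ (((R ∨ R) ∨ P) ⊃ (R ⊃ R)) = 1 ⊃ 1 = 1
(¬P ⊃ ¬¬¬R) ⊃ (((R ⊃ P) ⊃ (P ≡ Q)) ⊃ (((R ∨ R) ∨ P) ⊃ (R ⊃ R))) = 1 ⊃ 1 = 1
(¬(R ⊃ R) ≡ ((Q ≡ Q) ≡ (¬Q ≡ ((P ⊃ P) ⊃ Q)))) ∨ ((¬P ⊃ ¬¬¬R) ⊃ (((R ⊃ P) ⊃ (P ≡ Q)) ⊃ (((R ∨ R) ∨ P) ⊃ (R ⊃ R)))) = 1 ∨ 1 = 1
((((¬P ∨ Q) ∨ ((Q ∨ P) ⊃ Q)) ⊃ (((Q ⊃ ¬Q) ⊃ ((R ≡ R) ∨ Q)) ∨ (¬P ∨ ((R ⊃ Q) ≡ Q)))) ∨ ¬(¬((R ⊃ P) ∨ (P ≡ R)) ∨ ¬(P ⊃ R))) ≡ ((¬(R ⊃ R) ≡ ((Q ≡ Q) ≡ (¬Q ≡ ((P ⊃ P) ⊃ Q)))) ∨ ((¬P ⊃ ¬¬¬R) ⊃ (((R ⊃ P) ⊃ (P ≡ Q)) ⊃ (((R ∨ R) ∨ P) ⊃ (R ⊃ R))))) = 1 ≡ 1 = 1

1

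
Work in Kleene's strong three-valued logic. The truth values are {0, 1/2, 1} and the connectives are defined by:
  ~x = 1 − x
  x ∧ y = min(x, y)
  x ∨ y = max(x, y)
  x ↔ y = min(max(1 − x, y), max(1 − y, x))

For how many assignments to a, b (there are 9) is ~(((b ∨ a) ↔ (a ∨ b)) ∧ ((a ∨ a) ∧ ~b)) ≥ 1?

5

a = 0, b = 0 ↦ 1  ≥
a = 0, b = 1/2 ↦ 1  ≥
a = 0, b = 1 ↦ 1  ≥
a = 1/2, b = 0 ↦ 1/2  <
a = 1/2, b = 1/2 ↦ 1/2  <
a = 1/2, b = 1 ↦ 1  ≥
a = 1, b = 0 ↦ 0  <
a = 1, b = 1/2 ↦ 1/2  <
a = 1, b = 1 ↦ 1  ≥
So 5 of the 9 assignments meet the threshold.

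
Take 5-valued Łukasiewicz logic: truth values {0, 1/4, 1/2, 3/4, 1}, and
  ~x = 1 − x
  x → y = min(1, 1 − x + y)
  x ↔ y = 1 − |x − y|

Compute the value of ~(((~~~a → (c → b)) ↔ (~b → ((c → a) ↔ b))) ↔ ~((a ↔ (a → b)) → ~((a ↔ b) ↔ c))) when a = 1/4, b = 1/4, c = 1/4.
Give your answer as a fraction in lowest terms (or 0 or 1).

1/2

~a = ~1/4 = 3/4
~~a = ~3/4 = 1/4
~~~a = ~1/4 = 3/4
c → b = 1/4 → 1/4 = 1
~~~a → (c → b) = 3/4 → 1 = 1
~b = ~1/4 = 3/4
c → a = 1/4 → 1/4 = 1
(c → a) ↔ b = 1 ↔ 1/4 = 1/4
~b → ((c → a) ↔ b) = 3/4 → 1/4 = 1/2
(~~~a → (c → b)) ↔ (~b → ((c → a) ↔ b)) = 1 ↔ 1/2 = 1/2
a → b = 1/4 → 1/4 = 1
a ↔ (a → b) = 1/4 ↔ 1 = 1/4
a ↔ b = 1/4 ↔ 1/4 = 1
(a ↔ b) ↔ c = 1 ↔ 1/4 = 1/4
~((a ↔ b) ↔ c) = ~1/4 = 3/4
(a ↔ (a → b)) → ~((a ↔ b) ↔ c) = 1/4 → 3/4 = 1
~((a ↔ (a → b)) → ~((a ↔ b) ↔ c)) = ~1 = 0
((~~~a → (c → b)) ↔ (~b → ((c → a) ↔ b))) ↔ ~((a ↔ (a → b)) → ~((a ↔ b) ↔ c)) = 1/2 ↔ 0 = 1/2
~(((~~~a → (c → b)) ↔ (~b → ((c → a) ↔ b))) ↔ ~((a ↔ (a → b)) → ~((a ↔ b) ↔ c))) = ~1/2 = 1/2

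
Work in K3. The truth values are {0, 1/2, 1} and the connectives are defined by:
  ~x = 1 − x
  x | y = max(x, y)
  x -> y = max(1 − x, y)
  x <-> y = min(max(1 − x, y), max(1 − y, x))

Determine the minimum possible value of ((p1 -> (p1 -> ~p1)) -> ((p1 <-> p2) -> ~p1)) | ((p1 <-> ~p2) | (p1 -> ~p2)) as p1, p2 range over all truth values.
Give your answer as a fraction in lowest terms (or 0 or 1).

Take p1 = 1/2, p2 = 1/2:
~p1 = ~1/2 = 1/2
p1 -> ~p1 = 1/2 -> 1/2 = 1/2
p1 -> (p1 -> ~p1) = 1/2 -> 1/2 = 1/2
p1 <-> p2 = 1/2 <-> 1/2 = 1/2
~p1 = ~1/2 = 1/2
(p1 <-> p2) -> ~p1 = 1/2 -> 1/2 = 1/2
(p1 -> (p1 -> ~p1)) -> ((p1 <-> p2) -> ~p1) = 1/2 -> 1/2 = 1/2
~p2 = ~1/2 = 1/2
p1 <-> ~p2 = 1/2 <-> 1/2 = 1/2
~p2 = ~1/2 = 1/2
p1 -> ~p2 = 1/2 -> 1/2 = 1/2
(p1 <-> ~p2) | (p1 -> ~p2) = 1/2 | 1/2 = 1/2
((p1 -> (p1 -> ~p1)) -> ((p1 <-> p2) -> ~p1)) | ((p1 <-> ~p2) | (p1 -> ~p2)) = 1/2 | 1/2 = 1/2
No assignment yields a value below 1/2, so this is the minimum.

1/2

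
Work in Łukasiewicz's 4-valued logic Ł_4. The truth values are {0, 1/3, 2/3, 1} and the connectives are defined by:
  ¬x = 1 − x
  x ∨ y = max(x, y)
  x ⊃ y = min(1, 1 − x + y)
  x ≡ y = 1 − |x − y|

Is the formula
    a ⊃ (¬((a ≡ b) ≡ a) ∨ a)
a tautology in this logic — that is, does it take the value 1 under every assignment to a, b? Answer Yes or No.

Yes

a = 0, b = 0 ↦ 1
a = 0, b = 1/3 ↦ 1
a = 0, b = 2/3 ↦ 1
a = 0, b = 1 ↦ 1
a = 1/3, b = 0 ↦ 1
a = 1/3, b = 1/3 ↦ 1
a = 1/3, b = 2/3 ↦ 1
a = 1/3, b = 1 ↦ 1
a = 2/3, b = 0 ↦ 1
a = 2/3, b = 1/3 ↦ 1
a = 2/3, b = 2/3 ↦ 1
a = 2/3, b = 1 ↦ 1
a = 1, b = 0 ↦ 1
a = 1, b = 1/3 ↦ 1
a = 1, b = 2/3 ↦ 1
a = 1, b = 1 ↦ 1
Every assignment gives a value ≥ 1.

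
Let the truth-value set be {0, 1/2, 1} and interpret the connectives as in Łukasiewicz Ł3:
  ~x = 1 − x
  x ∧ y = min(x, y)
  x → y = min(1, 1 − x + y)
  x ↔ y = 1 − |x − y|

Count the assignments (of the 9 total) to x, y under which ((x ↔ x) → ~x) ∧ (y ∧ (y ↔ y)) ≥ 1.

x = 0, y = 0 ↦ 0  <
x = 0, y = 1/2 ↦ 1/2  <
x = 0, y = 1 ↦ 1  ≥
x = 1/2, y = 0 ↦ 0  <
x = 1/2, y = 1/2 ↦ 1/2  <
x = 1/2, y = 1 ↦ 1/2  <
x = 1, y = 0 ↦ 0  <
x = 1, y = 1/2 ↦ 0  <
x = 1, y = 1 ↦ 0  <
So 1 of the 9 assignments meets the threshold.

1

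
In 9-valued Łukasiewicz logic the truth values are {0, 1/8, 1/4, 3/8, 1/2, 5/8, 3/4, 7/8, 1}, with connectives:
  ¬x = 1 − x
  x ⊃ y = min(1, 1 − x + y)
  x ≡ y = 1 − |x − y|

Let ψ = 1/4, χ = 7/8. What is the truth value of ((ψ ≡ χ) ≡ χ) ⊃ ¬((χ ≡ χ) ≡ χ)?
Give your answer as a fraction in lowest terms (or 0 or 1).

ψ ≡ χ = 1/4 ≡ 7/8 = 3/8
(ψ ≡ χ) ≡ χ = 3/8 ≡ 7/8 = 1/2
χ ≡ χ = 7/8 ≡ 7/8 = 1
(χ ≡ χ) ≡ χ = 1 ≡ 7/8 = 7/8
¬((χ ≡ χ) ≡ χ) = ¬7/8 = 1/8
((ψ ≡ χ) ≡ χ) ⊃ ¬((χ ≡ χ) ≡ χ) = 1/2 ⊃ 1/8 = 5/8

5/8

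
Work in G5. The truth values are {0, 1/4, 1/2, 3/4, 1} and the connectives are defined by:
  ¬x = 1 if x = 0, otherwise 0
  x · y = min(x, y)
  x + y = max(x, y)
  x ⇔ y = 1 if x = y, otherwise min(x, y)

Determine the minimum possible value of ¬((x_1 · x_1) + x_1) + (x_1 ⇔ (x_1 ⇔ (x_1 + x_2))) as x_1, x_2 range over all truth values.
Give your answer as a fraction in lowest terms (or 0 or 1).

Take x_1 = 1/4, x_2 = 0:
x_1 · x_1 = 1/4 · 1/4 = 1/4
(x_1 · x_1) + x_1 = 1/4 + 1/4 = 1/4
¬((x_1 · x_1) + x_1) = ¬1/4 = 0
x_1 + x_2 = 1/4 + 0 = 1/4
x_1 ⇔ (x_1 + x_2) = 1/4 ⇔ 1/4 = 1
x_1 ⇔ (x_1 ⇔ (x_1 + x_2)) = 1/4 ⇔ 1 = 1/4
¬((x_1 · x_1) + x_1) + (x_1 ⇔ (x_1 ⇔ (x_1 + x_2))) = 0 + 1/4 = 1/4
No assignment yields a value below 1/4, so this is the minimum.

1/4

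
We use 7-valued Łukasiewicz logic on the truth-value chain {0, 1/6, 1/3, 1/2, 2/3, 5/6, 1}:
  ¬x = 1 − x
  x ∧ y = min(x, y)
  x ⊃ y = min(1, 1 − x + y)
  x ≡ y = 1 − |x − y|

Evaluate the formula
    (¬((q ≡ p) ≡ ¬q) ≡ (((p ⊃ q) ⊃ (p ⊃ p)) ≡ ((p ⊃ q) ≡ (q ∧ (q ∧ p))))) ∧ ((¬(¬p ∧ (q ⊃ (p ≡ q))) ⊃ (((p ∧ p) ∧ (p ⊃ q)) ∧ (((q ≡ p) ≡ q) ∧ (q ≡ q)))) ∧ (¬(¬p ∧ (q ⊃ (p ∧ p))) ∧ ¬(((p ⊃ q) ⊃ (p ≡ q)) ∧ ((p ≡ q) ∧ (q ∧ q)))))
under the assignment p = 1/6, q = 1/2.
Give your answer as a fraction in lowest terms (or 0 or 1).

q ≡ p = 1/2 ≡ 1/6 = 2/3
¬q = ¬1/2 = 1/2
(q ≡ p) ≡ ¬q = 2/3 ≡ 1/2 = 5/6
¬((q ≡ p) ≡ ¬q) = ¬5/6 = 1/6
p ⊃ q = 1/6 ⊃ 1/2 = 1
p ⊃ p = 1/6 ⊃ 1/6 = 1
(p ⊃ q) ⊃ (p ⊃ p) = 1 ⊃ 1 = 1
p ⊃ q = 1/6 ⊃ 1/2 = 1
q ∧ p = 1/2 ∧ 1/6 = 1/6
q ∧ (q ∧ p) = 1/2 ∧ 1/6 = 1/6
(p ⊃ q) ≡ (q ∧ (q ∧ p)) = 1 ≡ 1/6 = 1/6
((p ⊃ q) ⊃ (p ⊃ p)) ≡ ((p ⊃ q) ≡ (q ∧ (q ∧ p))) = 1 ≡ 1/6 = 1/6
¬((q ≡ p) ≡ ¬q) ≡ (((p ⊃ q) ⊃ (p ⊃ p)) ≡ ((p ⊃ q) ≡ (q ∧ (q ∧ p)))) = 1/6 ≡ 1/6 = 1
¬p = ¬1/6 = 5/6
p ≡ q = 1/6 ≡ 1/2 = 2/3
q ⊃ (p ≡ q) = 1/2 ⊃ 2/3 = 1
¬p ∧ (q ⊃ (p ≡ q)) = 5/6 ∧ 1 = 5/6
¬(¬p ∧ (q ⊃ (p ≡ q))) = ¬5/6 = 1/6
p ∧ p = 1/6 ∧ 1/6 = 1/6
p ⊃ q = 1/6 ⊃ 1/2 = 1
(p ∧ p) ∧ (p ⊃ q) = 1/6 ∧ 1 = 1/6
q ≡ p = 1/2 ≡ 1/6 = 2/3
(q ≡ p) ≡ q = 2/3 ≡ 1/2 = 5/6
q ≡ q = 1/2 ≡ 1/2 = 1
((q ≡ p) ≡ q) ∧ (q ≡ q) = 5/6 ∧ 1 = 5/6
((p ∧ p) ∧ (p ⊃ q)) ∧ (((q ≡ p) ≡ q) ∧ (q ≡ q)) = 1/6 ∧ 5/6 = 1/6
¬(¬p ∧ (q ⊃ (p ≡ q))) ⊃ (((p ∧ p) ∧ (p ⊃ q)) ∧ (((q ≡ p) ≡ q) ∧ (q ≡ q))) = 1/6 ⊃ 1/6 = 1
¬p = ¬1/6 = 5/6
p ∧ p = 1/6 ∧ 1/6 = 1/6
q ⊃ (p ∧ p) = 1/2 ⊃ 1/6 = 2/3
¬p ∧ (q ⊃ (p ∧ p)) = 5/6 ∧ 2/3 = 2/3
¬(¬p ∧ (q ⊃ (p ∧ p))) = ¬2/3 = 1/3
p ⊃ q = 1/6 ⊃ 1/2 = 1
p ≡ q = 1/6 ≡ 1/2 = 2/3
(p ⊃ q) ⊃ (p ≡ q) = 1 ⊃ 2/3 = 2/3
p ≡ q = 1/6 ≡ 1/2 = 2/3
q ∧ q = 1/2 ∧ 1/2 = 1/2
(p ≡ q) ∧ (q ∧ q) = 2/3 ∧ 1/2 = 1/2
((p ⊃ q) ⊃ (p ≡ q)) ∧ ((p ≡ q) ∧ (q ∧ q)) = 2/3 ∧ 1/2 = 1/2
¬(((p ⊃ q) ⊃ (p ≡ q)) ∧ ((p ≡ q) ∧ (q ∧ q))) = ¬1/2 = 1/2
¬(¬p ∧ (q ⊃ (p ∧ p))) ∧ ¬(((p ⊃ q) ⊃ (p ≡ q)) ∧ ((p ≡ q) ∧ (q ∧ q))) = 1/3 ∧ 1/2 = 1/3
(¬(¬p ∧ (q ⊃ (p ≡ q))) ⊃ (((p ∧ p) ∧ (p ⊃ q)) ∧ (((q ≡ p) ≡ q) ∧ (q ≡ q)))) ∧ (¬(¬p ∧ (q ⊃ (p ∧ p))) ∧ ¬(((p ⊃ q) ⊃ (p ≡ q)) ∧ ((p ≡ q) ∧ (q ∧ q)))) = 1 ∧ 1/3 = 1/3
(¬((q ≡ p) ≡ ¬q) ≡ (((p ⊃ q) ⊃ (p ⊃ p)) ≡ ((p ⊃ q) ≡ (q ∧ (q ∧ p))))) ∧ ((¬(¬p ∧ (q ⊃ (p ≡ q))) ⊃ (((p ∧ p) ∧ (p ⊃ q)) ∧ (((q ≡ p) ≡ q) ∧ (q ≡ q)))) ∧ (¬(¬p ∧ (q ⊃ (p ∧ p))) ∧ ¬(((p ⊃ q) ⊃ (p ≡ q)) ∧ ((p ≡ q) ∧ (q ∧ q))))) = 1 ∧ 1/3 = 1/3

1/3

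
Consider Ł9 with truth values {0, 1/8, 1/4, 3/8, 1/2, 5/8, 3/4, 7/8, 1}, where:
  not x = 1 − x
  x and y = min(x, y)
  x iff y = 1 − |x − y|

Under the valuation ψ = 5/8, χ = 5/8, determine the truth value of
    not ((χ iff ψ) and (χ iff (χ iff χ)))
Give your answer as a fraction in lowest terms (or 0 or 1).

3/8

χ iff ψ = 5/8 iff 5/8 = 1
χ iff χ = 5/8 iff 5/8 = 1
χ iff (χ iff χ) = 5/8 iff 1 = 5/8
(χ iff ψ) and (χ iff (χ iff χ)) = 1 and 5/8 = 5/8
not ((χ iff ψ) and (χ iff (χ iff χ))) = not 5/8 = 3/8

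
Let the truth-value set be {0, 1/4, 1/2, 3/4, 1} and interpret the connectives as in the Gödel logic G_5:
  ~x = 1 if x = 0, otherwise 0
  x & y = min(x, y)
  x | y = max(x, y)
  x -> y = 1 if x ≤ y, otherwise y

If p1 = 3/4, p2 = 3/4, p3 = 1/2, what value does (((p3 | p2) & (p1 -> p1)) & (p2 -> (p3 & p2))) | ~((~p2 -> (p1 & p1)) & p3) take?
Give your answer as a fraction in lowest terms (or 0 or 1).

p3 | p2 = 1/2 | 3/4 = 3/4
p1 -> p1 = 3/4 -> 3/4 = 1
(p3 | p2) & (p1 -> p1) = 3/4 & 1 = 3/4
p3 & p2 = 1/2 & 3/4 = 1/2
p2 -> (p3 & p2) = 3/4 -> 1/2 = 1/2
((p3 | p2) & (p1 -> p1)) & (p2 -> (p3 & p2)) = 3/4 & 1/2 = 1/2
~p2 = ~3/4 = 0
p1 & p1 = 3/4 & 3/4 = 3/4
~p2 -> (p1 & p1) = 0 -> 3/4 = 1
(~p2 -> (p1 & p1)) & p3 = 1 & 1/2 = 1/2
~((~p2 -> (p1 & p1)) & p3) = ~1/2 = 0
(((p3 | p2) & (p1 -> p1)) & (p2 -> (p3 & p2))) | ~((~p2 -> (p1 & p1)) & p3) = 1/2 | 0 = 1/2

1/2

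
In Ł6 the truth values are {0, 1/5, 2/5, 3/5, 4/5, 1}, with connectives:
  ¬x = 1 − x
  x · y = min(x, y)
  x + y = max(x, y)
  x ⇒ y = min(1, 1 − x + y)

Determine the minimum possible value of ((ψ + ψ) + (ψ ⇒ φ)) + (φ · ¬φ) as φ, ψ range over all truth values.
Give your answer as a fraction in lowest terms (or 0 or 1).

Take φ = 0, ψ = 2/5:
ψ + ψ = 2/5 + 2/5 = 2/5
ψ ⇒ φ = 2/5 ⇒ 0 = 3/5
(ψ + ψ) + (ψ ⇒ φ) = 2/5 + 3/5 = 3/5
¬φ = ¬0 = 1
φ · ¬φ = 0 · 1 = 0
((ψ + ψ) + (ψ ⇒ φ)) + (φ · ¬φ) = 3/5 + 0 = 3/5
No assignment yields a value below 3/5, so this is the minimum.

3/5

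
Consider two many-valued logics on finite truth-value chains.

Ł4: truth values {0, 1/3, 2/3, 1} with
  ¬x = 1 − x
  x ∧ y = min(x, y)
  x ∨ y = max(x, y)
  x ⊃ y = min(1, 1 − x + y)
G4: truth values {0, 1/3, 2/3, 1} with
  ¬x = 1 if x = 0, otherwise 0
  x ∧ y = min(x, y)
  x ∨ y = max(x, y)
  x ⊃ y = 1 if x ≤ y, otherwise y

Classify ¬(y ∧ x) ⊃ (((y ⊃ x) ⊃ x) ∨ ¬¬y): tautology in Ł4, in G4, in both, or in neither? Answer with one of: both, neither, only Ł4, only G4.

In Ł4: at x = 0, y = 0 the value is 0 — not a tautology.
In G4: at x = 0, y = 0 the value is 0 — not a tautology.

neither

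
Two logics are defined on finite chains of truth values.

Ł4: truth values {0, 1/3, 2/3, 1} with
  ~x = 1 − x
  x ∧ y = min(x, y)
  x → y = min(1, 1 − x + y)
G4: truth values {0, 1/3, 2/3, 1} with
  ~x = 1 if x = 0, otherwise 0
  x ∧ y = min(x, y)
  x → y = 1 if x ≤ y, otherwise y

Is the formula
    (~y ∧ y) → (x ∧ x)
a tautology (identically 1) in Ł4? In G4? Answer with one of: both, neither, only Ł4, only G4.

only G4

In Ł4: at x = 0, y = 1/3 the value is 2/3 — not a tautology.
In G4: every assignment gives 1 — tautology.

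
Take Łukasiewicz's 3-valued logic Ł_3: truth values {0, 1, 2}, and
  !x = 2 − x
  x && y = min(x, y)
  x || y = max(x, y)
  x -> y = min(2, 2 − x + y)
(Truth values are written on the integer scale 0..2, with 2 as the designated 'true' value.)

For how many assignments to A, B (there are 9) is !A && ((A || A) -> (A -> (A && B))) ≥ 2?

A = 0, B = 0 ↦ 2  ≥
A = 0, B = 1 ↦ 2  ≥
A = 0, B = 2 ↦ 2  ≥
A = 1, B = 0 ↦ 1  <
A = 1, B = 1 ↦ 1  <
A = 1, B = 2 ↦ 1  <
A = 2, B = 0 ↦ 0  <
A = 2, B = 1 ↦ 0  <
A = 2, B = 2 ↦ 0  <
So 3 of the 9 assignments meet the threshold.

3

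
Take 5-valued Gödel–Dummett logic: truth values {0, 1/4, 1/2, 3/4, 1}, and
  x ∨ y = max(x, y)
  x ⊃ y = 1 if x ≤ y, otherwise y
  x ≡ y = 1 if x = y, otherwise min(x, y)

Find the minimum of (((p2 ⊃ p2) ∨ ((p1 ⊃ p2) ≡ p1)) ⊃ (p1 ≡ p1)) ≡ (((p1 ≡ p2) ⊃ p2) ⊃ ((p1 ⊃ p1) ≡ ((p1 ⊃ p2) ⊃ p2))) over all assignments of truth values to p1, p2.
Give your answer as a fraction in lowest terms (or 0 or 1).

1/4

Take p1 = 0, p2 = 1/4:
p2 ⊃ p2 = 1/4 ⊃ 1/4 = 1
p1 ⊃ p2 = 0 ⊃ 1/4 = 1
(p1 ⊃ p2) ≡ p1 = 1 ≡ 0 = 0
(p2 ⊃ p2) ∨ ((p1 ⊃ p2) ≡ p1) = 1 ∨ 0 = 1
p1 ≡ p1 = 0 ≡ 0 = 1
((p2 ⊃ p2) ∨ ((p1 ⊃ p2) ≡ p1)) ⊃ (p1 ≡ p1) = 1 ⊃ 1 = 1
p1 ≡ p2 = 0 ≡ 1/4 = 0
(p1 ≡ p2) ⊃ p2 = 0 ⊃ 1/4 = 1
p1 ⊃ p1 = 0 ⊃ 0 = 1
p1 ⊃ p2 = 0 ⊃ 1/4 = 1
(p1 ⊃ p2) ⊃ p2 = 1 ⊃ 1/4 = 1/4
(p1 ⊃ p1) ≡ ((p1 ⊃ p2) ⊃ p2) = 1 ≡ 1/4 = 1/4
((p1 ≡ p2) ⊃ p2) ⊃ ((p1 ⊃ p1) ≡ ((p1 ⊃ p2) ⊃ p2)) = 1 ⊃ 1/4 = 1/4
(((p2 ⊃ p2) ∨ ((p1 ⊃ p2) ≡ p1)) ⊃ (p1 ≡ p1)) ≡ (((p1 ≡ p2) ⊃ p2) ⊃ ((p1 ⊃ p1) ≡ ((p1 ⊃ p2) ⊃ p2))) = 1 ≡ 1/4 = 1/4
No assignment yields a value below 1/4, so this is the minimum.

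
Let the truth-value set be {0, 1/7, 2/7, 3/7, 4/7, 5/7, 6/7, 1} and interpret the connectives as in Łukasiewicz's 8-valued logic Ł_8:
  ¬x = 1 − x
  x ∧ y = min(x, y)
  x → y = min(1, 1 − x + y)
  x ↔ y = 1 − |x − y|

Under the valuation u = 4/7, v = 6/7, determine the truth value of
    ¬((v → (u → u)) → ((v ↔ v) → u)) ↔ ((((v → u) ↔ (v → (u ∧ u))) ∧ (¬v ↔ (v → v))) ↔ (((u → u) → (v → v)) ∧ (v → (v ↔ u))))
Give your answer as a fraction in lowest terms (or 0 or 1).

u → u = 4/7 → 4/7 = 1
v → (u → u) = 6/7 → 1 = 1
v ↔ v = 6/7 ↔ 6/7 = 1
(v ↔ v) → u = 1 → 4/7 = 4/7
(v → (u → u)) → ((v ↔ v) → u) = 1 → 4/7 = 4/7
¬((v → (u → u)) → ((v ↔ v) → u)) = ¬4/7 = 3/7
v → u = 6/7 → 4/7 = 5/7
u ∧ u = 4/7 ∧ 4/7 = 4/7
v → (u ∧ u) = 6/7 → 4/7 = 5/7
(v → u) ↔ (v → (u ∧ u)) = 5/7 ↔ 5/7 = 1
¬v = ¬6/7 = 1/7
v → v = 6/7 → 6/7 = 1
¬v ↔ (v → v) = 1/7 ↔ 1 = 1/7
((v → u) ↔ (v → (u ∧ u))) ∧ (¬v ↔ (v → v)) = 1 ∧ 1/7 = 1/7
u → u = 4/7 → 4/7 = 1
v → v = 6/7 → 6/7 = 1
(u → u) → (v → v) = 1 → 1 = 1
v ↔ u = 6/7 ↔ 4/7 = 5/7
v → (v ↔ u) = 6/7 → 5/7 = 6/7
((u → u) → (v → v)) ∧ (v → (v ↔ u)) = 1 ∧ 6/7 = 6/7
(((v → u) ↔ (v → (u ∧ u))) ∧ (¬v ↔ (v → v))) ↔ (((u → u) → (v → v)) ∧ (v → (v ↔ u))) = 1/7 ↔ 6/7 = 2/7
¬((v → (u → u)) → ((v ↔ v) → u)) ↔ ((((v → u) ↔ (v → (u ∧ u))) ∧ (¬v ↔ (v → v))) ↔ (((u → u) → (v → v)) ∧ (v → (v ↔ u)))) = 3/7 ↔ 2/7 = 6/7

6/7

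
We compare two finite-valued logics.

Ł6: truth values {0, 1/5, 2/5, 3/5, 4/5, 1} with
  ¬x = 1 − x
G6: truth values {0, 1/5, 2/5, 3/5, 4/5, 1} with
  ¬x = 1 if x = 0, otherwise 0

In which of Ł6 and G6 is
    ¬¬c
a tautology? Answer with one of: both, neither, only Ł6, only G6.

In Ł6: at c = 0 the value is 0 — not a tautology.
In G6: at c = 0 the value is 0 — not a tautology.

neither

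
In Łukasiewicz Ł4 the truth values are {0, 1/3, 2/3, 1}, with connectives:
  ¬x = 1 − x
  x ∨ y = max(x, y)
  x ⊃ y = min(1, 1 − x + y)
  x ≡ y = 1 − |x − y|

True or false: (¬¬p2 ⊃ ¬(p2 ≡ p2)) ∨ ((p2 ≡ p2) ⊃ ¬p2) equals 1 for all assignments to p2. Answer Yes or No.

No

Counterexample: take p2 = 1/3.
¬p2 = ¬1/3 = 2/3
¬¬p2 = ¬2/3 = 1/3
p2 ≡ p2 = 1/3 ≡ 1/3 = 1
¬(p2 ≡ p2) = ¬1 = 0
¬¬p2 ⊃ ¬(p2 ≡ p2) = 1/3 ⊃ 0 = 2/3
(p2 ≡ p2) ⊃ ¬p2 = 1 ⊃ 2/3 = 2/3
(¬¬p2 ⊃ ¬(p2 ≡ p2)) ∨ ((p2 ≡ p2) ⊃ ¬p2) = 2/3 ∨ 2/3 = 2/3
This gives 2/3 ≠ 1.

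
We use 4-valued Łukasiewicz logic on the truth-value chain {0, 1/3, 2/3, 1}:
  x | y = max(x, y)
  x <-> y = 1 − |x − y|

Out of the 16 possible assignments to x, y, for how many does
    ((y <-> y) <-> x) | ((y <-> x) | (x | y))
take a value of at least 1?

x = 0, y = 0 ↦ 1  ≥
x = 0, y = 1/3 ↦ 2/3  <
x = 0, y = 2/3 ↦ 2/3  <
x = 0, y = 1 ↦ 1  ≥
x = 1/3, y = 0 ↦ 2/3  <
x = 1/3, y = 1/3 ↦ 1  ≥
x = 1/3, y = 2/3 ↦ 2/3  <
x = 1/3, y = 1 ↦ 1  ≥
x = 2/3, y = 0 ↦ 2/3  <
x = 2/3, y = 1/3 ↦ 2/3  <
x = 2/3, y = 2/3 ↦ 1  ≥
x = 2/3, y = 1 ↦ 1  ≥
x = 1, y = 0 ↦ 1  ≥
x = 1, y = 1/3 ↦ 1  ≥
x = 1, y = 2/3 ↦ 1  ≥
x = 1, y = 1 ↦ 1  ≥
So 10 of the 16 assignments meet the threshold.

10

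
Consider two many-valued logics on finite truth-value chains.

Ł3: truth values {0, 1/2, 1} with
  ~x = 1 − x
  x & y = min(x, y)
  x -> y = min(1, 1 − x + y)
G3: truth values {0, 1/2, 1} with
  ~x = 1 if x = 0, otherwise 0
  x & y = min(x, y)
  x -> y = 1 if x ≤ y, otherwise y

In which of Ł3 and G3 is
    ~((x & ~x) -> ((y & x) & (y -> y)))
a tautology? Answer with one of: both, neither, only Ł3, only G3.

In Ł3: at x = 0, y = 0 the value is 0 — not a tautology.
In G3: at x = 0, y = 0 the value is 0 — not a tautology.

neither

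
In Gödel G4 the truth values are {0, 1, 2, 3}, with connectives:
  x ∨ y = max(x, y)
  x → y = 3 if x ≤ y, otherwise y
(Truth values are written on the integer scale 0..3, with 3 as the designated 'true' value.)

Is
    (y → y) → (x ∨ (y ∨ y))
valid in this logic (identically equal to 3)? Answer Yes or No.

Counterexample: take x = 0, y = 0.
y → y = 0 → 0 = 3
y ∨ y = 0 ∨ 0 = 0
x ∨ (y ∨ y) = 0 ∨ 0 = 0
(y → y) → (x ∨ (y ∨ y)) = 3 → 0 = 0
This gives 0 ≠ 3.

No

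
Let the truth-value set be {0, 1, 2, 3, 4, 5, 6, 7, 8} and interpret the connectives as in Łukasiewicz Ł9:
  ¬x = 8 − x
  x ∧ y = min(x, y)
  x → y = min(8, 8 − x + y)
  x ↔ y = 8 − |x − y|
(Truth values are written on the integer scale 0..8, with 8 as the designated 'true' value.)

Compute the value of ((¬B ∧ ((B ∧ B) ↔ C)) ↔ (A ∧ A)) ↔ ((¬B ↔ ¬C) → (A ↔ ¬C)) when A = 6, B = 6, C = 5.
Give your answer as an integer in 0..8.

6

¬B = ¬6 = 2
B ∧ B = 6 ∧ 6 = 6
(B ∧ B) ↔ C = 6 ↔ 5 = 7
¬B ∧ ((B ∧ B) ↔ C) = 2 ∧ 7 = 2
A ∧ A = 6 ∧ 6 = 6
(¬B ∧ ((B ∧ B) ↔ C)) ↔ (A ∧ A) = 2 ↔ 6 = 4
¬B = ¬6 = 2
¬C = ¬5 = 3
¬B ↔ ¬C = 2 ↔ 3 = 7
¬C = ¬5 = 3
A ↔ ¬C = 6 ↔ 3 = 5
(¬B ↔ ¬C) → (A ↔ ¬C) = 7 → 5 = 6
((¬B ∧ ((B ∧ B) ↔ C)) ↔ (A ∧ A)) ↔ ((¬B ↔ ¬C) → (A ↔ ¬C)) = 4 ↔ 6 = 6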